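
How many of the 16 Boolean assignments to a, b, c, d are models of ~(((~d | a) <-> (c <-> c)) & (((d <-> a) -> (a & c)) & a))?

Initial set: {T ~(((~d | a) <-> (c <-> c)) & (((d <-> a) -> (a & c)) & a))}.
T ~(((~d | a) <-> (c <-> c)) & (((d <-> a) -> (a & c)) & a)): β-rule — branch into F ((~d | a) <-> (c <-> c))  //  F (((d <-> a) -> (a & c)) & a).
  branch 1 (add F ((~d | a) <-> (c <-> c))):
    F ((~d | a) <-> (c <-> c)): β-rule — branch into T (~d | a), F (c <-> c)  //  F (~d | a), T (c <-> c).
      branch 1.1 (add T (~d | a), F (c <-> c)):
        T (~d | a): β-rule — branch into T ~d  //  T a.
          branch 1.1.1 (add T ~d):
            F (c <-> c): β-rule — branch into T c, F c  //  F c, T c.
              branch 1.1.1.1 (add T c, F c):
                × closes — contains both c and ~c.
              branch 1.1.1.2 (add F c, T c):
                × closes — contains both c and ~c.
          branch 1.1.2 (add T a):
            F (c <-> c): β-rule — branch into T c, F c  //  F c, T c.
              branch 1.1.2.1 (add T c, F c):
                × closes — contains both c and ~c.
              branch 1.1.2.2 (add F c, T c):
                × closes — contains both c and ~c.
      branch 1.2 (add F (~d | a), T (c <-> c)):
        F (~d | a): α-rule — add F ~d, F a.
        T (c <-> c): β-rule — branch into T c, T c  //  F c, F c.
          branch 1.2.1 (add T c, T c):
            ○ open, literals {a=0, c=1, d=1}.
          branch 1.2.2 (add F c, F c):
            ○ open, literals {a=0, c=0, d=1}.
  branch 2 (add F (((d <-> a) -> (a & c)) & a)):
    F (((d <-> a) -> (a & c)) & a): β-rule — branch into F ((d <-> a) -> (a & c))  //  F a.
      branch 2.1 (add F ((d <-> a) -> (a & c))):
        F ((d <-> a) -> (a & c)): α-rule — add T (d <-> a), F (a & c).
        T (d <-> a): β-rule — branch into T d, T a  //  F d, F a.
          branch 2.1.1 (add T d, T a):
            F (a & c): β-rule — branch into F a  //  F c.
              branch 2.1.1.1 (add F a):
                × closes — contains both a and ~a.
              branch 2.1.1.2 (add F c):
                ○ open, literals {a=1, c=0, d=1}.
          branch 2.1.2 (add F d, F a):
            F (a & c): β-rule — branch into F a  //  F c.
              branch 2.1.2.1 (add F a):
                ○ open, literals {a=0, d=0}.
              branch 2.1.2.2 (add F c):
                ○ open, literals {a=0, c=0, d=0}.
      branch 2.2 (add F a):
        ○ open, literals {a=0}.
5 branches closed, 6 open.
Each open branch fixes some atoms; the unmentioned ones are free. Counting distinct full assignments: branch {a=0, c=1, d=1} (b) contributes 2 new; branch {a=0, c=0, d=1} (b) contributes 2 new; branch {a=1, c=0, d=1} (b) contributes 2 new; branch {a=0, d=0} (b, c) contributes 4 new; branch {a=0, c=0, d=0} (b) contributes 0 new; branch {a=0} (b, c, d) contributes 0 new. Total: 10.

10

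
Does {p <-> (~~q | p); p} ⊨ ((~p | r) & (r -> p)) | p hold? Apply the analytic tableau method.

Initial set: {(p <-> (~~q | p)); p; ~(((~p | r) & (r -> p)) | p)}.
~(((~p | r) & (r -> p)) | p): α-rule — add ~((~p | r) & (r -> p)), ~p.
× closes — contains both p and ~p.
All 1 branch closes.
Every branch closed, so the premises entail the conclusion.

Yes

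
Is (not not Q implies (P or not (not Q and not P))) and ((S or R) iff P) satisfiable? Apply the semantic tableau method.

Initial set: {((not not Q implies (P or not (not Q and not P))) and ((S or R) iff P))}.
((not not Q implies (P or not (not Q and not P))) and ((S or R) iff P)): α-rule — add (not not Q implies (P or not (not Q and not P))), ((S or R) iff P).
(not not Q implies (P or not (not Q and not P))): β-rule — branch into not not not Q  //  (P or not (not Q and not P)).
  branch 1 (add not not not Q):
    not not not Q: drop double negation, giving not Q.
    ((S or R) iff P): β-rule — branch into (S or R), P  //  not (S or R), not P.
      branch 1.1 (add (S or R), P):
        (S or R): β-rule — branch into S  //  R.
          branch 1.1.1 (add S):
            ○ open, literals {P=T, Q=F, S=T}.
          branch 1.1.2 (add R):
            ○ open, literals {P=T, Q=F, R=T}.
      branch 1.2 (add not (S or R), not P):
        not (S or R): α-rule — add not S, not R.
        ○ open, literals {P=F, Q=F, R=F, S=F}.
  branch 2 (add (P or not (not Q and not P))):
    ((S or R) iff P): β-rule — branch into (S or R), P  //  not (S or R), not P.
      branch 2.1 (add (S or R), P):
        (P or not (not Q and not P)): β-rule — branch into P  //  not (not Q and not P).
          branch 2.1.1 (add P):
            (S or R): β-rule — branch into S  //  R.
              branch 2.1.1.1 (add S):
                ○ open, literals {P=T, S=T}.
              branch 2.1.1.2 (add R):
                ○ open, literals {P=T, R=T}.
          branch 2.1.2 (add not (not Q and not P)):
            (S or R): β-rule — branch into S  //  R.
              branch 2.1.2.1 (add S):
                not (not Q and not P): β-rule — branch into not not Q  //  not not P.
                  branch 2.1.2.1.1 (add not not Q):
                    ○ open, literals {P=T, Q=T, S=T}.
                  branch 2.1.2.1.2 (add not not P):
                    ○ open, literals {P=T, S=T}.
              branch 2.1.2.2 (add R):
                not (not Q and not P): β-rule — branch into not not Q  //  not not P.
                  branch 2.1.2.2.1 (add not not Q):
                    ○ open, literals {P=T, Q=T, R=T}.
                  branch 2.1.2.2.2 (add not not P):
                    ○ open, literals {P=T, R=T}.
      branch 2.2 (add not (S or R), not P):
        not (S or R): α-rule — add not S, not R.
        (P or not (not Q and not P)): β-rule — branch into P  //  not (not Q and not P).
          branch 2.2.1 (add P):
            × closes — contains both P and not P.
          branch 2.2.2 (add not (not Q and not P)):
            not (not Q and not P): β-rule — branch into not not Q  //  not not P.
              branch 2.2.2.1 (add not not Q):
                ○ open, literals {P=F, Q=T, R=F, S=F}.
              branch 2.2.2.2 (add not not P):
                × closes — contains both P and not P.
2 branches closed, 10 open.
An open branch gives a satisfying assignment: P=T, Q=F, S=T.

Satisfiable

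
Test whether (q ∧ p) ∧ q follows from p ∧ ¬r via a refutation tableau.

Initial set: {(p ∧ ¬r); ¬((q ∧ p) ∧ q)}.
(p ∧ ¬r): α-rule — add p, ¬r.
¬((q ∧ p) ∧ q): β-rule — branch into ¬(q ∧ p)  //  ¬q.
  branch 1 (add ¬(q ∧ p)):
    ¬(q ∧ p): β-rule — branch into ¬q  //  ¬p.
      branch 1.1 (add ¬q):
        ○ open, literals {p=T, q=F, r=F}.
      branch 1.2 (add ¬p):
        × closes — contains both p and ¬p.
  branch 2 (add ¬q):
    ○ open, literals {p=T, q=F, r=F}.
1 branch closed, 2 open.
An open branch gives a countermodel: p=T, q=F, r=F (unmentioned atoms arbitrary); the premises hold there but the conclusion fails.

No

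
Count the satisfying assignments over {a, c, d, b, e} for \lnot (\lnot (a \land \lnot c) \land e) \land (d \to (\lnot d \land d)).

10

Initial set: {T (\lnot (\lnot (a \land \lnot c) \land e) \land (d \to (\lnot d \land d)))}.
T (\lnot (\lnot (a \land \lnot c) \land e) \land (d \to (\lnot d \land d))): α-rule — add T \lnot (\lnot (a \land \lnot c) \land e), T (d \to (\lnot d \land d)).
T \lnot (\lnot (a \land \lnot c) \land e): β-rule — branch into F \lnot (a \land \lnot c)  //  F e.
  branch 1 (add F \lnot (a \land \lnot c)):
    F \lnot (a \land \lnot c): α-rule — add T a, T \lnot c.
    T (d \to (\lnot d \land d)): β-rule — branch into F d  //  T (\lnot d \land d).
      branch 1.1 (add F d):
        ○ open, literals {a=true, c=false, d=false}.
      branch 1.2 (add T (\lnot d \land d)):
        T (\lnot d \land d): α-rule — add T \lnot d, T d.
        × closes — contains both d and \lnot d.
  branch 2 (add F e):
    T (d \to (\lnot d \land d)): β-rule — branch into F d  //  T (\lnot d \land d).
      branch 2.1 (add F d):
        ○ open, literals {d=false, e=false}.
      branch 2.2 (add T (\lnot d \land d)):
        T (\lnot d \land d): α-rule — add T \lnot d, T d.
        × closes — contains both d and \lnot d.
2 branches closed, 2 open.
Each open branch fixes some atoms; the unmentioned ones are free. Counting distinct full assignments: branch {a=true, c=false, d=false} (b, e) contributes 4 new; branch {d=false, e=false} (a, c, b) contributes 6 new. Total: 10.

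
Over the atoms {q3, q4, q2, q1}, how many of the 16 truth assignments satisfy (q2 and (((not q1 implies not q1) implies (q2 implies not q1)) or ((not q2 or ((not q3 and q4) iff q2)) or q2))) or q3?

12

Initial set: {((q2 and (((not q1 implies not q1) implies (q2 implies not q1)) or ((not q2 or ((not q3 and q4) iff q2)) or q2))) or q3)}.
((q2 and (((not q1 implies not q1) implies (q2 implies not q1)) or ((not q2 or ((not q3 and q4) iff q2)) or q2))) or q3): β-rule — branch into (q2 and (((not q1 implies not q1) implies (q2 implies not q1)) or ((not q2 or ((not q3 and q4) iff q2)) or q2)))  //  q3.
  branch 1 (add (q2 and (((not q1 implies not q1) implies (q2 implies not q1)) or ((not q2 or ((not q3 and q4) iff q2)) or q2)))):
    (q2 and (((not q1 implies not q1) implies (q2 implies not q1)) or ((not q2 or ((not q3 and q4) iff q2)) or q2))): α-rule — add q2, (((not q1 implies not q1) implies (q2 implies not q1)) or ((not q2 or ((not q3 and q4) iff q2)) or q2)).
    (((not q1 implies not q1) implies (q2 implies not q1)) or ((not q2 or ((not q3 and q4) iff q2)) or q2)): β-rule — branch into ((not q1 implies not q1) implies (q2 implies not q1))  //  ((not q2 or ((not q3 and q4) iff q2)) or q2).
      branch 1.1 (add ((not q1 implies not q1) implies (q2 implies not q1))):
        ((not q1 implies not q1) implies (q2 implies not q1)): β-rule — branch into not (not q1 implies not q1)  //  (q2 implies not q1).
          branch 1.1.1 (add not (not q1 implies not q1)):
            not (not q1 implies not q1): α-rule — add not q1, not not q1.
            × closes — contains both q1 and not q1.
          branch 1.1.2 (add (q2 implies not q1)):
            (q2 implies not q1): β-rule — branch into not q2  //  not q1.
              branch 1.1.2.1 (add not q2):
                × closes — contains both q2 and not q2.
              branch 1.1.2.2 (add not q1):
                ○ open, literals {q1=0, q2=1}.
      branch 1.2 (add ((not q2 or ((not q3 and q4) iff q2)) or q2)):
        ((not q2 or ((not q3 and q4) iff q2)) or q2): β-rule — branch into (not q2 or ((not q3 and q4) iff q2))  //  q2.
          branch 1.2.1 (add (not q2 or ((not q3 and q4) iff q2))):
            (not q2 or ((not q3 and q4) iff q2)): β-rule — branch into not q2  //  ((not q3 and q4) iff q2).
              branch 1.2.1.1 (add not q2):
                × closes — contains both q2 and not q2.
              branch 1.2.1.2 (add ((not q3 and q4) iff q2)):
                ((not q3 and q4) iff q2): β-rule — branch into (not q3 and q4), q2  //  not (not q3 and q4), not q2.
                  branch 1.2.1.2.1 (add (not q3 and q4), q2):
                    (not q3 and q4): α-rule — add not q3, q4.
                    ○ open, literals {q2=1, q3=0, q4=1}.
                  branch 1.2.1.2.2 (add not (not q3 and q4), not q2):
                    × closes — contains both q2 and not q2.
          branch 1.2.2 (add q2):
            ○ open, literals {q2=1}.
  branch 2 (add q3):
    ○ open, literals {q3=1}.
4 branches closed, 4 open.
Each open branch fixes some atoms; the unmentioned ones are free. Counting distinct full assignments: branch {q1=0, q2=1} (q3, q4) contributes 4 new; branch {q2=1, q3=0, q4=1} (q1) contributes 1 new; branch {q2=1} (q3, q4, q1) contributes 3 new; branch {q3=1} (q4, q2, q1) contributes 4 new. Total: 12.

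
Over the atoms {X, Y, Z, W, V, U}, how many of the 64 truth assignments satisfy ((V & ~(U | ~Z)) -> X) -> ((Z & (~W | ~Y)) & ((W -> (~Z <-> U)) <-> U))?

12

Initial set: {T (((V & ~(U | ~Z)) -> X) -> ((Z & (~W | ~Y)) & ((W -> (~Z <-> U)) <-> U)))}.
T (((V & ~(U | ~Z)) -> X) -> ((Z & (~W | ~Y)) & ((W -> (~Z <-> U)) <-> U))): β-rule — branch into F ((V & ~(U | ~Z)) -> X)  //  T ((Z & (~W | ~Y)) & ((W -> (~Z <-> U)) <-> U)).
  branch 1 (add F ((V & ~(U | ~Z)) -> X)):
    F ((V & ~(U | ~Z)) -> X): α-rule — add T (V & ~(U | ~Z)), F X.
    T (V & ~(U | ~Z)): α-rule — add T V, T ~(U | ~Z).
    T ~(U | ~Z): α-rule — add F U, F ~Z.
    ○ open, literals {U=0, V=1, X=0, Z=1}.
  branch 2 (add T ((Z & (~W | ~Y)) & ((W -> (~Z <-> U)) <-> U))):
    T ((Z & (~W | ~Y)) & ((W -> (~Z <-> U)) <-> U)): α-rule — add T (Z & (~W | ~Y)), T ((W -> (~Z <-> U)) <-> U).
    T (Z & (~W | ~Y)): α-rule — add T Z, T (~W | ~Y).
    T ((W -> (~Z <-> U)) <-> U): β-rule — branch into T (W -> (~Z <-> U)), T U  //  F (W -> (~Z <-> U)), F U.
      branch 2.1 (add T (W -> (~Z <-> U)), T U):
        T (~W | ~Y): β-rule — branch into T ~W  //  T ~Y.
          branch 2.1.1 (add T ~W):
            T (W -> (~Z <-> U)): β-rule — branch into F W  //  T (~Z <-> U).
              branch 2.1.1.1 (add F W):
                ○ open, literals {U=1, W=0, Z=1}.
              branch 2.1.1.2 (add T (~Z <-> U)):
                T (~Z <-> U): β-rule — branch into T ~Z, T U  //  F ~Z, F U.
                  branch 2.1.1.2.1 (add T ~Z, T U):
                    × closes — contains both Z and ~Z.
                  branch 2.1.1.2.2 (add F ~Z, F U):
                    × closes — contains both U and ~U.
          branch 2.1.2 (add T ~Y):
            T (W -> (~Z <-> U)): β-rule — branch into F W  //  T (~Z <-> U).
              branch 2.1.2.1 (add F W):
                ○ open, literals {U=1, W=0, Y=0, Z=1}.
              branch 2.1.2.2 (add T (~Z <-> U)):
                T (~Z <-> U): β-rule — branch into T ~Z, T U  //  F ~Z, F U.
                  branch 2.1.2.2.1 (add T ~Z, T U):
                    × closes — contains both Z and ~Z.
                  branch 2.1.2.2.2 (add F ~Z, F U):
                    × closes — contains both U and ~U.
      branch 2.2 (add F (W -> (~Z <-> U)), F U):
        F (W -> (~Z <-> U)): α-rule — add T W, F (~Z <-> U).
        T (~W | ~Y): β-rule — branch into T ~W  //  T ~Y.
          branch 2.2.1 (add T ~W):
            × closes — contains both W and ~W.
          branch 2.2.2 (add T ~Y):
            F (~Z <-> U): β-rule — branch into T ~Z, F U  //  F ~Z, T U.
              branch 2.2.2.1 (add T ~Z, F U):
                × closes — contains both Z and ~Z.
              branch 2.2.2.2 (add F ~Z, T U):
                × closes — contains both U and ~U.
7 branches closed, 3 open.
Each open branch fixes some atoms; the unmentioned ones are free. Counting distinct full assignments: branch {U=0, V=1, X=0, Z=1} (Y, W) contributes 4 new; branch {U=1, W=0, Z=1} (X, Y, V) contributes 8 new; branch {U=1, W=0, Y=0, Z=1} (X, V) contributes 0 new. Total: 12.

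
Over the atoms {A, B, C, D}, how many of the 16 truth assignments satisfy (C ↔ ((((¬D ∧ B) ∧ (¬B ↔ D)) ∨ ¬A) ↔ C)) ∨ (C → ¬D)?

14

Initial set: {((C ↔ ((((¬D ∧ B) ∧ (¬B ↔ D)) ∨ ¬A) ↔ C)) ∨ (C → ¬D))}.
((C ↔ ((((¬D ∧ B) ∧ (¬B ↔ D)) ∨ ¬A) ↔ C)) ∨ (C → ¬D)): β-rule — branch into (C ↔ ((((¬D ∧ B) ∧ (¬B ↔ D)) ∨ ¬A) ↔ C))  //  (C → ¬D).
  branch 1 (add (C ↔ ((((¬D ∧ B) ∧ (¬B ↔ D)) ∨ ¬A) ↔ C))):
    (C ↔ ((((¬D ∧ B) ∧ (¬B ↔ D)) ∨ ¬A) ↔ C)): β-rule — branch into C, ((((¬D ∧ B) ∧ (¬B ↔ D)) ∨ ¬A) ↔ C)  //  ¬C, ¬((((¬D ∧ B) ∧ (¬B ↔ D)) ∨ ¬A) ↔ C).
      branch 1.1 (add C, ((((¬D ∧ B) ∧ (¬B ↔ D)) ∨ ¬A) ↔ C)):
        ((((¬D ∧ B) ∧ (¬B ↔ D)) ∨ ¬A) ↔ C): β-rule — branch into (((¬D ∧ B) ∧ (¬B ↔ D)) ∨ ¬A), C  //  ¬(((¬D ∧ B) ∧ (¬B ↔ D)) ∨ ¬A), ¬C.
          branch 1.1.1 (add (((¬D ∧ B) ∧ (¬B ↔ D)) ∨ ¬A), C):
            (((¬D ∧ B) ∧ (¬B ↔ D)) ∨ ¬A): β-rule — branch into ((¬D ∧ B) ∧ (¬B ↔ D))  //  ¬A.
              branch 1.1.1.1 (add ((¬D ∧ B) ∧ (¬B ↔ D))):
                ((¬D ∧ B) ∧ (¬B ↔ D)): α-rule — add (¬D ∧ B), (¬B ↔ D).
                (¬D ∧ B): α-rule — add ¬D, B.
                (¬B ↔ D): β-rule — branch into ¬B, D  //  ¬¬B, ¬D.
                  branch 1.1.1.1.1 (add ¬B, D):
                    × closes — contains both B and ¬B.
                  branch 1.1.1.1.2 (add ¬¬B, ¬D):
                    ○ open, literals {B=T, C=T, D=F}.
              branch 1.1.1.2 (add ¬A):
                ○ open, literals {A=F, C=T}.
          branch 1.1.2 (add ¬(((¬D ∧ B) ∧ (¬B ↔ D)) ∨ ¬A), ¬C):
            × closes — contains both C and ¬C.
      branch 1.2 (add ¬C, ¬((((¬D ∧ B) ∧ (¬B ↔ D)) ∨ ¬A) ↔ C)):
        ¬((((¬D ∧ B) ∧ (¬B ↔ D)) ∨ ¬A) ↔ C): β-rule — branch into (((¬D ∧ B) ∧ (¬B ↔ D)) ∨ ¬A), ¬C  //  ¬(((¬D ∧ B) ∧ (¬B ↔ D)) ∨ ¬A), C.
          branch 1.2.1 (add (((¬D ∧ B) ∧ (¬B ↔ D)) ∨ ¬A), ¬C):
            (((¬D ∧ B) ∧ (¬B ↔ D)) ∨ ¬A): β-rule — branch into ((¬D ∧ B) ∧ (¬B ↔ D))  //  ¬A.
              branch 1.2.1.1 (add ((¬D ∧ B) ∧ (¬B ↔ D))):
                ((¬D ∧ B) ∧ (¬B ↔ D)): α-rule — add (¬D ∧ B), (¬B ↔ D).
                (¬D ∧ B): α-rule — add ¬D, B.
                (¬B ↔ D): β-rule — branch into ¬B, D  //  ¬¬B, ¬D.
                  branch 1.2.1.1.1 (add ¬B, D):
                    × closes — contains both B and ¬B.
                  branch 1.2.1.1.2 (add ¬¬B, ¬D):
                    ○ open, literals {B=T, C=F, D=F}.
              branch 1.2.1.2 (add ¬A):
                ○ open, literals {A=F, C=F}.
          branch 1.2.2 (add ¬(((¬D ∧ B) ∧ (¬B ↔ D)) ∨ ¬A), C):
            × closes — contains both C and ¬C.
  branch 2 (add (C → ¬D)):
    (C → ¬D): β-rule — branch into ¬C  //  ¬D.
      branch 2.1 (add ¬C):
        ○ open, literals {C=F}.
      branch 2.2 (add ¬D):
        ○ open, literals {D=F}.
4 branches closed, 6 open.
Each open branch fixes some atoms; the unmentioned ones are free. Counting distinct full assignments: branch {B=T, C=T, D=F} (A) contributes 2 new; branch {A=F, C=T} (B, D) contributes 3 new; branch {B=T, C=F, D=F} (A) contributes 2 new; branch {A=F, C=F} (B, D) contributes 3 new; branch {C=F} (A, B, D) contributes 3 new; branch {D=F} (A, B, C) contributes 1 new. Total: 14.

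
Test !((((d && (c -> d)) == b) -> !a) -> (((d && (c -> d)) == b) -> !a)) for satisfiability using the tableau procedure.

Initial set: {!((((d && (c -> d)) == b) -> !a) -> (((d && (c -> d)) == b) -> !a))}.
!((((d && (c -> d)) == b) -> !a) -> (((d && (c -> d)) == b) -> !a)): α-rule — add (((d && (c -> d)) == b) -> !a), !(((d && (c -> d)) == b) -> !a).
!(((d && (c -> d)) == b) -> !a): α-rule — add ((d && (c -> d)) == b), !!a.
(((d && (c -> d)) == b) -> !a): β-rule — branch into !((d && (c -> d)) == b)  //  !a.
  branch 1 (add !((d && (c -> d)) == b)):
    ((d && (c -> d)) == b): β-rule — branch into (d && (c -> d)), b  //  !(d && (c -> d)), !b.
      branch 1.1 (add (d && (c -> d)), b):
        (d && (c -> d)): α-rule — add d, (c -> d).
        !((d && (c -> d)) == b): β-rule — branch into (d && (c -> d)), !b  //  !(d && (c -> d)), b.
          branch 1.1.1 (add (d && (c -> d)), !b):
            × closes — contains both b and !b.
          branch 1.1.2 (add !(d && (c -> d)), b):
            (c -> d): β-rule — branch into !c  //  d.
              branch 1.1.2.1 (add !c):
                !(d && (c -> d)): β-rule — branch into !d  //  !(c -> d).
                  branch 1.1.2.1.1 (add !d):
                    × closes — contains both d and !d.
                  branch 1.1.2.1.2 (add !(c -> d)):
                    !(c -> d): α-rule — add c, !d.
                    × closes — contains both c and !c.
              branch 1.1.2.2 (add d):
                !(d && (c -> d)): β-rule — branch into !d  //  !(c -> d).
                  branch 1.1.2.2.1 (add !d):
                    × closes — contains both d and !d.
                  branch 1.1.2.2.2 (add !(c -> d)):
                    !(c -> d): α-rule — add c, !d.
                    × closes — contains both d and !d.
      branch 1.2 (add !(d && (c -> d)), !b):
        !((d && (c -> d)) == b): β-rule — branch into (d && (c -> d)), !b  //  !(d && (c -> d)), b.
          branch 1.2.1 (add (d && (c -> d)), !b):
            (d && (c -> d)): α-rule — add d, (c -> d).
            !(d && (c -> d)): β-rule — branch into !d  //  !(c -> d).
              branch 1.2.1.1 (add !d):
                × closes — contains both d and !d.
              branch 1.2.1.2 (add !(c -> d)):
                !(c -> d): α-rule — add c, !d.
                × closes — contains both d and !d.
          branch 1.2.2 (add !(d && (c -> d)), b):
            × closes — contains both b and !b.
  branch 2 (add !a):
    × closes — contains both a and !a.
All 9 branches close.
Every branch closed; the formula is unsatisfiable.

Unsatisfiable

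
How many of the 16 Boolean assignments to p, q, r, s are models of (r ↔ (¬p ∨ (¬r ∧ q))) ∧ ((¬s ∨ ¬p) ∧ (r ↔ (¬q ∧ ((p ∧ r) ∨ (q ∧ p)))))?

Initial set: {((r ↔ (¬p ∨ (¬r ∧ q))) ∧ ((¬s ∨ ¬p) ∧ (r ↔ (¬q ∧ ((p ∧ r) ∨ (q ∧ p))))))}.
((r ↔ (¬p ∨ (¬r ∧ q))) ∧ ((¬s ∨ ¬p) ∧ (r ↔ (¬q ∧ ((p ∧ r) ∨ (q ∧ p)))))): α-rule — add (r ↔ (¬p ∨ (¬r ∧ q))), ((¬s ∨ ¬p) ∧ (r ↔ (¬q ∧ ((p ∧ r) ∨ (q ∧ p))))).
((¬s ∨ ¬p) ∧ (r ↔ (¬q ∧ ((p ∧ r) ∨ (q ∧ p))))): α-rule — add (¬s ∨ ¬p), (r ↔ (¬q ∧ ((p ∧ r) ∨ (q ∧ p)))).
(r ↔ (¬p ∨ (¬r ∧ q))): β-rule — branch into r, (¬p ∨ (¬r ∧ q))  //  ¬r, ¬(¬p ∨ (¬r ∧ q)).
  branch 1 (add r, (¬p ∨ (¬r ∧ q))):
    (¬s ∨ ¬p): β-rule — branch into ¬s  //  ¬p.
      branch 1.1 (add ¬s):
        (r ↔ (¬q ∧ ((p ∧ r) ∨ (q ∧ p)))): β-rule — branch into r, (¬q ∧ ((p ∧ r) ∨ (q ∧ p)))  //  ¬r, ¬(¬q ∧ ((p ∧ r) ∨ (q ∧ p))).
          branch 1.1.1 (add r, (¬q ∧ ((p ∧ r) ∨ (q ∧ p)))):
            (¬q ∧ ((p ∧ r) ∨ (q ∧ p))): α-rule — add ¬q, ((p ∧ r) ∨ (q ∧ p)).
            (¬p ∨ (¬r ∧ q)): β-rule — branch into ¬p  //  (¬r ∧ q).
              branch 1.1.1.1 (add ¬p):
                ((p ∧ r) ∨ (q ∧ p)): β-rule — branch into (p ∧ r)  //  (q ∧ p).
                  branch 1.1.1.1.1 (add (p ∧ r)):
                    (p ∧ r): α-rule — add p, r.
                    × closes — contains both p and ¬p.
                  branch 1.1.1.1.2 (add (q ∧ p)):
                    (q ∧ p): α-rule — add q, p.
                    × closes — contains both q and ¬q.
              branch 1.1.1.2 (add (¬r ∧ q)):
                (¬r ∧ q): α-rule — add ¬r, q.
                × closes — contains both r and ¬r.
          branch 1.1.2 (add ¬r, ¬(¬q ∧ ((p ∧ r) ∨ (q ∧ p)))):
            × closes — contains both r and ¬r.
      branch 1.2 (add ¬p):
        (r ↔ (¬q ∧ ((p ∧ r) ∨ (q ∧ p)))): β-rule — branch into r, (¬q ∧ ((p ∧ r) ∨ (q ∧ p)))  //  ¬r, ¬(¬q ∧ ((p ∧ r) ∨ (q ∧ p))).
          branch 1.2.1 (add r, (¬q ∧ ((p ∧ r) ∨ (q ∧ p)))):
            (¬q ∧ ((p ∧ r) ∨ (q ∧ p))): α-rule — add ¬q, ((p ∧ r) ∨ (q ∧ p)).
            (¬p ∨ (¬r ∧ q)): β-rule — branch into ¬p  //  (¬r ∧ q).
              branch 1.2.1.1 (add ¬p):
                ((p ∧ r) ∨ (q ∧ p)): β-rule — branch into (p ∧ r)  //  (q ∧ p).
                  branch 1.2.1.1.1 (add (p ∧ r)):
                    (p ∧ r): α-rule — add p, r.
                    × closes — contains both p and ¬p.
                  branch 1.2.1.1.2 (add (q ∧ p)):
                    (q ∧ p): α-rule — add q, p.
                    × closes — contains both q and ¬q.
              branch 1.2.1.2 (add (¬r ∧ q)):
                (¬r ∧ q): α-rule — add ¬r, q.
                × closes — contains both r and ¬r.
          branch 1.2.2 (add ¬r, ¬(¬q ∧ ((p ∧ r) ∨ (q ∧ p)))):
            × closes — contains both r and ¬r.
  branch 2 (add ¬r, ¬(¬p ∨ (¬r ∧ q))):
    ¬(¬p ∨ (¬r ∧ q)): α-rule — add ¬¬p, ¬(¬r ∧ q).
    (¬s ∨ ¬p): β-rule — branch into ¬s  //  ¬p.
      branch 2.1 (add ¬s):
        (r ↔ (¬q ∧ ((p ∧ r) ∨ (q ∧ p)))): β-rule — branch into r, (¬q ∧ ((p ∧ r) ∨ (q ∧ p)))  //  ¬r, ¬(¬q ∧ ((p ∧ r) ∨ (q ∧ p))).
          branch 2.1.1 (add r, (¬q ∧ ((p ∧ r) ∨ (q ∧ p)))):
            × closes — contains both r and ¬r.
          branch 2.1.2 (add ¬r, ¬(¬q ∧ ((p ∧ r) ∨ (q ∧ p)))):
            ¬(¬r ∧ q): β-rule — branch into ¬¬r  //  ¬q.
              branch 2.1.2.1 (add ¬¬r):
                × closes — contains both r and ¬r.
              branch 2.1.2.2 (add ¬q):
                ¬(¬q ∧ ((p ∧ r) ∨ (q ∧ p))): β-rule — branch into ¬¬q  //  ¬((p ∧ r) ∨ (q ∧ p)).
                  branch 2.1.2.2.1 (add ¬¬q):
                    × closes — contains both q and ¬q.
                  branch 2.1.2.2.2 (add ¬((p ∧ r) ∨ (q ∧ p))):
                    ¬((p ∧ r) ∨ (q ∧ p)): α-rule — add ¬(p ∧ r), ¬(q ∧ p).
                    ¬(p ∧ r): β-rule — branch into ¬p  //  ¬r.
                      branch 2.1.2.2.2.1 (add ¬p):
                        × closes — contains both p and ¬p.
                      branch 2.1.2.2.2.2 (add ¬r):
                        ¬(q ∧ p): β-rule — branch into ¬q  //  ¬p.
                          branch 2.1.2.2.2.2.1 (add ¬q):
                            ○ open, literals {p=T, q=F, r=F, s=F}.
                          branch 2.1.2.2.2.2.2 (add ¬p):
                            × closes — contains both p and ¬p.
      branch 2.2 (add ¬p):
        × closes — contains both p and ¬p.
14 branches closed, 1 open.
Each open branch fixes some atoms; the unmentioned ones are free. Counting distinct full assignments: branch {p=T, q=F, r=F, s=F} (none free) contributes 1 new. Total: 1.

1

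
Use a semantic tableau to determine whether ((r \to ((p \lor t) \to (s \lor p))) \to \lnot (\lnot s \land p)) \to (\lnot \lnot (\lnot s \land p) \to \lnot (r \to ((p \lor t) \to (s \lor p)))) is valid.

Assume the negation and expand:
Initial set: {\lnot (((r \to ((p \lor t) \to (s \lor p))) \to \lnot (\lnot s \land p)) \to (\lnot \lnot (\lnot s \land p) \to \lnot (r \to ((p \lor t) \to (s \lor p)))))}.
\lnot (((r \to ((p \lor t) \to (s \lor p))) \to \lnot (\lnot s \land p)) \to (\lnot \lnot (\lnot s \land p) \to \lnot (r \to ((p \lor t) \to (s \lor p))))): α-rule — add ((r \to ((p \lor t) \to (s \lor p))) \to \lnot (\lnot s \land p)), \lnot (\lnot \lnot (\lnot s \land p) \to \lnot (r \to ((p \lor t) \to (s \lor p)))).
\lnot (\lnot \lnot (\lnot s \land p) \to \lnot (r \to ((p \lor t) \to (s \lor p)))): α-rule — add \lnot \lnot (\lnot s \land p), \lnot \lnot (r \to ((p \lor t) \to (s \lor p))).
\lnot \lnot (\lnot s \land p): drop double negation, giving (\lnot s \land p).
(\lnot s \land p): α-rule — add \lnot s, p.
((r \to ((p \lor t) \to (s \lor p))) \to \lnot (\lnot s \land p)): β-rule — branch into \lnot (r \to ((p \lor t) \to (s \lor p)))  //  \lnot (\lnot s \land p).
  branch 1 (add \lnot (r \to ((p \lor t) \to (s \lor p)))):
    \lnot (r \to ((p \lor t) \to (s \lor p))): α-rule — add r, \lnot ((p \lor t) \to (s \lor p)).
    \lnot ((p \lor t) \to (s \lor p)): α-rule — add (p \lor t), \lnot (s \lor p).
    \lnot (s \lor p): α-rule — add \lnot s, \lnot p.
    × closes — contains both p and \lnot p.
  branch 2 (add \lnot (\lnot s \land p)):
    \lnot \lnot (r \to ((p \lor t) \to (s \lor p))): β-rule — branch into \lnot r  //  ((p \lor t) \to (s \lor p)).
      branch 2.1 (add \lnot r):
        \lnot (\lnot s \land p): β-rule — branch into \lnot \lnot s  //  \lnot p.
          branch 2.1.1 (add \lnot \lnot s):
            × closes — contains both s and \lnot s.
          branch 2.1.2 (add \lnot p):
            × closes — contains both p and \lnot p.
      branch 2.2 (add ((p \lor t) \to (s \lor p))):
        \lnot (\lnot s \land p): β-rule — branch into \lnot \lnot s  //  \lnot p.
          branch 2.2.1 (add \lnot \lnot s):
            × closes — contains both s and \lnot s.
          branch 2.2.2 (add \lnot p):
            × closes — contains both p and \lnot p.
All 5 branches close.
Every branch closed, so the negation is unsatisfiable and the formula is valid.

Valid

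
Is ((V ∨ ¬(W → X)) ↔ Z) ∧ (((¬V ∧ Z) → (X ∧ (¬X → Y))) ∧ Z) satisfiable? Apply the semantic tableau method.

Initial set: {(((V ∨ ¬(W → X)) ↔ Z) ∧ (((¬V ∧ Z) → (X ∧ (¬X → Y))) ∧ Z))}.
(((V ∨ ¬(W → X)) ↔ Z) ∧ (((¬V ∧ Z) → (X ∧ (¬X → Y))) ∧ Z)): α-rule — add ((V ∨ ¬(W → X)) ↔ Z), (((¬V ∧ Z) → (X ∧ (¬X → Y))) ∧ Z).
(((¬V ∧ Z) → (X ∧ (¬X → Y))) ∧ Z): α-rule — add ((¬V ∧ Z) → (X ∧ (¬X → Y))), Z.
((V ∨ ¬(W → X)) ↔ Z): β-rule — branch into (V ∨ ¬(W → X)), Z  //  ¬(V ∨ ¬(W → X)), ¬Z.
  branch 1 (add (V ∨ ¬(W → X)), Z):
    ((¬V ∧ Z) → (X ∧ (¬X → Y))): β-rule — branch into ¬(¬V ∧ Z)  //  (X ∧ (¬X → Y)).
      branch 1.1 (add ¬(¬V ∧ Z)):
        (V ∨ ¬(W → X)): β-rule — branch into V  //  ¬(W → X).
          branch 1.1.1 (add V):
            ¬(¬V ∧ Z): β-rule — branch into ¬¬V  //  ¬Z.
              branch 1.1.1.1 (add ¬¬V):
                ○ open, literals {V=1, Z=1}.
              branch 1.1.1.2 (add ¬Z):
                × closes — contains both Z and ¬Z.
          branch 1.1.2 (add ¬(W → X)):
            ¬(W → X): α-rule — add W, ¬X.
            ¬(¬V ∧ Z): β-rule — branch into ¬¬V  //  ¬Z.
              branch 1.1.2.1 (add ¬¬V):
                ○ open, literals {V=1, W=1, X=0, Z=1}.
              branch 1.1.2.2 (add ¬Z):
                × closes — contains both Z and ¬Z.
      branch 1.2 (add (X ∧ (¬X → Y))):
        (X ∧ (¬X → Y)): α-rule — add X, (¬X → Y).
        (V ∨ ¬(W → X)): β-rule — branch into V  //  ¬(W → X).
          branch 1.2.1 (add V):
            (¬X → Y): β-rule — branch into ¬¬X  //  Y.
              branch 1.2.1.1 (add ¬¬X):
                ○ open, literals {V=1, X=1, Z=1}.
              branch 1.2.1.2 (add Y):
                ○ open, literals {V=1, X=1, Y=1, Z=1}.
          branch 1.2.2 (add ¬(W → X)):
            ¬(W → X): α-rule — add W, ¬X.
            × closes — contains both X and ¬X.
  branch 2 (add ¬(V ∨ ¬(W → X)), ¬Z):
    × closes — contains both Z and ¬Z.
4 branches closed, 4 open.
An open branch gives a satisfying assignment: V=1, Z=1.

Satisfiable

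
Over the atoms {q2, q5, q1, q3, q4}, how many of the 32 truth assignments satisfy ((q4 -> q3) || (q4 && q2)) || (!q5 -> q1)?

31

Initial set: {(((q4 -> q3) || (q4 && q2)) || (!q5 -> q1))}.
(((q4 -> q3) || (q4 && q2)) || (!q5 -> q1)): β-rule — branch into ((q4 -> q3) || (q4 && q2))  //  (!q5 -> q1).
  branch 1 (add ((q4 -> q3) || (q4 && q2))):
    ((q4 -> q3) || (q4 && q2)): β-rule — branch into (q4 -> q3)  //  (q4 && q2).
      branch 1.1 (add (q4 -> q3)):
        (q4 -> q3): β-rule — branch into !q4  //  q3.
          branch 1.1.1 (add !q4):
            ○ open, literals {q4=0}.
          branch 1.1.2 (add q3):
            ○ open, literals {q3=1}.
      branch 1.2 (add (q4 && q2)):
        (q4 && q2): α-rule — add q4, q2.
        ○ open, literals {q2=1, q4=1}.
  branch 2 (add (!q5 -> q1)):
    (!q5 -> q1): β-rule — branch into !!q5  //  q1.
      branch 2.1 (add !!q5):
        ○ open, literals {q5=1}.
      branch 2.2 (add q1):
        ○ open, literals {q1=1}.
0 branches closed, 5 open.
Each open branch fixes some atoms; the unmentioned ones are free. Counting distinct full assignments: branch {q4=0} (q2, q5, q1, q3) contributes 16 new; branch {q3=1} (q2, q5, q1, q4) contributes 8 new; branch {q2=1, q4=1} (q5, q1, q3) contributes 4 new; branch {q5=1} (q2, q1, q3, q4) contributes 2 new; branch {q1=1} (q2, q5, q3, q4) contributes 1 new. Total: 31.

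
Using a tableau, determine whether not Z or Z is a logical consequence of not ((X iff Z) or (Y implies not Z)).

Initial set: {T not ((X iff Z) or (Y implies not Z)); F (not Z or Z)}.
T not ((X iff Z) or (Y implies not Z)): α-rule — add F (X iff Z), F (Y implies not Z).
F (not Z or Z): α-rule — add F not Z, F Z.
× closes — contains both Z and not Z.
All 1 branch closes.
Every branch closed, so the premises entail the conclusion.

Yes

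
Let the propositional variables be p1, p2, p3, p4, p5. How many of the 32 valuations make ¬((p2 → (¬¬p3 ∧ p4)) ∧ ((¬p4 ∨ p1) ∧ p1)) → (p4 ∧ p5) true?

Initial set: {(¬((p2 → (¬¬p3 ∧ p4)) ∧ ((¬p4 ∨ p1) ∧ p1)) → (p4 ∧ p5))}.
(¬((p2 → (¬¬p3 ∧ p4)) ∧ ((¬p4 ∨ p1) ∧ p1)) → (p4 ∧ p5)): β-rule — branch into ¬¬((p2 → (¬¬p3 ∧ p4)) ∧ ((¬p4 ∨ p1) ∧ p1))  //  (p4 ∧ p5).
  branch 1 (add ¬¬((p2 → (¬¬p3 ∧ p4)) ∧ ((¬p4 ∨ p1) ∧ p1))):
    ¬¬((p2 → (¬¬p3 ∧ p4)) ∧ ((¬p4 ∨ p1) ∧ p1)): α-rule — add (p2 → (¬¬p3 ∧ p4)), ((¬p4 ∨ p1) ∧ p1).
    ((¬p4 ∨ p1) ∧ p1): α-rule — add (¬p4 ∨ p1), p1.
    (p2 → (¬¬p3 ∧ p4)): β-rule — branch into ¬p2  //  (¬¬p3 ∧ p4).
      branch 1.1 (add ¬p2):
        (¬p4 ∨ p1): β-rule — branch into ¬p4  //  p1.
          branch 1.1.1 (add ¬p4):
            ○ open, literals {p1=T, p2=F, p4=F}.
          branch 1.1.2 (add p1):
            ○ open, literals {p1=T, p2=F}.
      branch 1.2 (add (¬¬p3 ∧ p4)):
        (¬¬p3 ∧ p4): α-rule — add ¬¬p3, p4.
        ¬¬p3: drop double negation, giving p3.
        (¬p4 ∨ p1): β-rule — branch into ¬p4  //  p1.
          branch 1.2.1 (add ¬p4):
            × closes — contains both p4 and ¬p4.
          branch 1.2.2 (add p1):
            ○ open, literals {p1=T, p3=T, p4=T}.
  branch 2 (add (p4 ∧ p5)):
    (p4 ∧ p5): α-rule — add p4, p5.
    ○ open, literals {p4=T, p5=T}.
1 branch closed, 4 open.
Each open branch fixes some atoms; the unmentioned ones are free. Counting distinct full assignments: branch {p1=T, p2=F, p4=F} (p3, p5) contributes 4 new; branch {p1=T, p2=F} (p3, p4, p5) contributes 4 new; branch {p1=T, p3=T, p4=T} (p2, p5) contributes 2 new; branch {p4=T, p5=T} (p1, p2, p3) contributes 5 new. Total: 15.

15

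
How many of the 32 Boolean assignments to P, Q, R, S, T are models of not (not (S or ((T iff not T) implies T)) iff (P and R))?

Initial set: {not (not (S or ((T iff not T) implies T)) iff (P and R))}.
not (not (S or ((T iff not T) implies T)) iff (P and R)): β-rule — branch into not (S or ((T iff not T) implies T)), not (P and R)  //  not not (S or ((T iff not T) implies T)), (P and R).
  branch 1 (add not (S or ((T iff not T) implies T)), not (P and R)):
    not (S or ((T iff not T) implies T)): α-rule — add not S, not ((T iff not T) implies T).
    not ((T iff not T) implies T): α-rule — add (T iff not T), not T.
    not (P and R): β-rule — branch into not P  //  not R.
      branch 1.1 (add not P):
        (T iff not T): β-rule — branch into T, not T  //  not T, not not T.
          branch 1.1.1 (add T, not T):
            × closes — contains both T and not T.
          branch 1.1.2 (add not T, not not T):
            × closes — contains both T and not T.
      branch 1.2 (add not R):
        (T iff not T): β-rule — branch into T, not T  //  not T, not not T.
          branch 1.2.1 (add T, not T):
            × closes — contains both T and not T.
          branch 1.2.2 (add not T, not not T):
            × closes — contains both T and not T.
  branch 2 (add not not (S or ((T iff not T) implies T)), (P and R)):
    (P and R): α-rule — add P, R.
    not not (S or ((T iff not T) implies T)): β-rule — branch into S  //  ((T iff not T) implies T).
      branch 2.1 (add S):
        ○ open, literals {P=true, R=true, S=true}.
      branch 2.2 (add ((T iff not T) implies T)):
        ((T iff not T) implies T): β-rule — branch into not (T iff not T)  //  T.
          branch 2.2.1 (add not (T iff not T)):
            not (T iff not T): β-rule — branch into T, not not T  //  not T, not T.
              branch 2.2.1.1 (add T, not not T):
                ○ open, literals {P=true, R=true, T=true}.
              branch 2.2.1.2 (add not T, not T):
                ○ open, literals {P=true, R=true, T=false}.
          branch 2.2.2 (add T):
            ○ open, literals {P=true, R=true, T=true}.
4 branches closed, 4 open.
Each open branch fixes some atoms; the unmentioned ones are free. Counting distinct full assignments: branch {P=true, R=true, S=true} (Q, T) contributes 4 new; branch {P=true, R=true, T=true} (Q, S) contributes 2 new; branch {P=true, R=true, T=false} (Q, S) contributes 2 new; branch {P=true, R=true, T=true} (Q, S) contributes 0 new. Total: 8.

8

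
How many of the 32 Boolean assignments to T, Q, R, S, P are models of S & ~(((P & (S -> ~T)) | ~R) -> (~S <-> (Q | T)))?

Initial set: {(S & ~(((P & (S -> ~T)) | ~R) -> (~S <-> (Q | T))))}.
(S & ~(((P & (S -> ~T)) | ~R) -> (~S <-> (Q | T)))): α-rule — add S, ~(((P & (S -> ~T)) | ~R) -> (~S <-> (Q | T))).
~(((P & (S -> ~T)) | ~R) -> (~S <-> (Q | T))): α-rule — add ((P & (S -> ~T)) | ~R), ~(~S <-> (Q | T)).
((P & (S -> ~T)) | ~R): β-rule — branch into (P & (S -> ~T))  //  ~R.
  branch 1 (add (P & (S -> ~T))):
    (P & (S -> ~T)): α-rule — add P, (S -> ~T).
    ~(~S <-> (Q | T)): β-rule — branch into ~S, ~(Q | T)  //  ~~S, (Q | T).
      branch 1.1 (add ~S, ~(Q | T)):
        × closes — contains both S and ~S.
      branch 1.2 (add ~~S, (Q | T)):
        (S -> ~T): β-rule — branch into ~S  //  ~T.
          branch 1.2.1 (add ~S):
            × closes — contains both S and ~S.
          branch 1.2.2 (add ~T):
            (Q | T): β-rule — branch into Q  //  T.
              branch 1.2.2.1 (add Q):
                ○ open, literals {P=1, Q=1, S=1, T=0}.
              branch 1.2.2.2 (add T):
                × closes — contains both T and ~T.
  branch 2 (add ~R):
    ~(~S <-> (Q | T)): β-rule — branch into ~S, ~(Q | T)  //  ~~S, (Q | T).
      branch 2.1 (add ~S, ~(Q | T)):
        × closes — contains both S and ~S.
      branch 2.2 (add ~~S, (Q | T)):
        (Q | T): β-rule — branch into Q  //  T.
          branch 2.2.1 (add Q):
            ○ open, literals {Q=1, R=0, S=1}.
          branch 2.2.2 (add T):
            ○ open, literals {R=0, S=1, T=1}.
4 branches closed, 3 open.
Each open branch fixes some atoms; the unmentioned ones are free. Counting distinct full assignments: branch {P=1, Q=1, S=1, T=0} (R) contributes 2 new; branch {Q=1, R=0, S=1} (T, P) contributes 3 new; branch {R=0, S=1, T=1} (Q, P) contributes 2 new. Total: 7.

7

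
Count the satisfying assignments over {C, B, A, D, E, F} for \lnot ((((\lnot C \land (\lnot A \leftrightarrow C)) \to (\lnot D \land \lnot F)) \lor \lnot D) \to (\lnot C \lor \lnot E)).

Initial set: {\lnot ((((\lnot C \land (\lnot A \leftrightarrow C)) \to (\lnot D \land \lnot F)) \lor \lnot D) \to (\lnot C \lor \lnot E))}.
\lnot ((((\lnot C \land (\lnot A \leftrightarrow C)) \to (\lnot D \land \lnot F)) \lor \lnot D) \to (\lnot C \lor \lnot E)): α-rule — add (((\lnot C \land (\lnot A \leftrightarrow C)) \to (\lnot D \land \lnot F)) \lor \lnot D), \lnot (\lnot C \lor \lnot E).
\lnot (\lnot C \lor \lnot E): α-rule — add \lnot \lnot C, \lnot \lnot E.
(((\lnot C \land (\lnot A \leftrightarrow C)) \to (\lnot D \land \lnot F)) \lor \lnot D): β-rule — branch into ((\lnot C \land (\lnot A \leftrightarrow C)) \to (\lnot D \land \lnot F))  //  \lnot D.
  branch 1 (add ((\lnot C \land (\lnot A \leftrightarrow C)) \to (\lnot D \land \lnot F))):
    ((\lnot C \land (\lnot A \leftrightarrow C)) \to (\lnot D \land \lnot F)): β-rule — branch into \lnot (\lnot C \land (\lnot A \leftrightarrow C))  //  (\lnot D \land \lnot F).
      branch 1.1 (add \lnot (\lnot C \land (\lnot A \leftrightarrow C))):
        \lnot (\lnot C \land (\lnot A \leftrightarrow C)): β-rule — branch into \lnot \lnot C  //  \lnot (\lnot A \leftrightarrow C).
          branch 1.1.1 (add \lnot \lnot C):
            ○ open, literals {C=T, E=T}.
          branch 1.1.2 (add \lnot (\lnot A \leftrightarrow C)):
            \lnot (\lnot A \leftrightarrow C): β-rule — branch into \lnot A, \lnot C  //  \lnot \lnot A, C.
              branch 1.1.2.1 (add \lnot A, \lnot C):
                × closes — contains both C and \lnot C.
              branch 1.1.2.2 (add \lnot \lnot A, C):
                ○ open, literals {A=T, C=T, E=T}.
      branch 1.2 (add (\lnot D \land \lnot F)):
        (\lnot D \land \lnot F): α-rule — add \lnot D, \lnot F.
        ○ open, literals {C=T, D=F, E=T, F=F}.
  branch 2 (add \lnot D):
    ○ open, literals {C=T, D=F, E=T}.
1 branch closed, 4 open.
Each open branch fixes some atoms; the unmentioned ones are free. Counting distinct full assignments: branch {C=T, E=T} (B, A, D, F) contributes 16 new; branch {A=T, C=T, E=T} (B, D, F) contributes 0 new; branch {C=T, D=F, E=T, F=F} (B, A) contributes 0 new; branch {C=T, D=F, E=T} (B, A, F) contributes 0 new. Total: 16.

16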